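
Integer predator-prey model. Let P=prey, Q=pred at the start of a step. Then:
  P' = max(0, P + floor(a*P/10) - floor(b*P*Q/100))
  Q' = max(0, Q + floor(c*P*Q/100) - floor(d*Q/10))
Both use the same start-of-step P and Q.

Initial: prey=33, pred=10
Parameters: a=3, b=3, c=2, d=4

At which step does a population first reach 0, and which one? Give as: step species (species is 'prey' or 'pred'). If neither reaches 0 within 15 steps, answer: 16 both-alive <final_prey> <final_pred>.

Answer: 16 both-alive 20 2

Derivation:
Step 1: prey: 33+9-9=33; pred: 10+6-4=12
Step 2: prey: 33+9-11=31; pred: 12+7-4=15
Step 3: prey: 31+9-13=27; pred: 15+9-6=18
Step 4: prey: 27+8-14=21; pred: 18+9-7=20
Step 5: prey: 21+6-12=15; pred: 20+8-8=20
Step 6: prey: 15+4-9=10; pred: 20+6-8=18
Step 7: prey: 10+3-5=8; pred: 18+3-7=14
Step 8: prey: 8+2-3=7; pred: 14+2-5=11
Step 9: prey: 7+2-2=7; pred: 11+1-4=8
Step 10: prey: 7+2-1=8; pred: 8+1-3=6
Step 11: prey: 8+2-1=9; pred: 6+0-2=4
Step 12: prey: 9+2-1=10; pred: 4+0-1=3
Step 13: prey: 10+3-0=13; pred: 3+0-1=2
Step 14: prey: 13+3-0=16; pred: 2+0-0=2
Step 15: prey: 16+4-0=20; pred: 2+0-0=2
No extinction within 15 steps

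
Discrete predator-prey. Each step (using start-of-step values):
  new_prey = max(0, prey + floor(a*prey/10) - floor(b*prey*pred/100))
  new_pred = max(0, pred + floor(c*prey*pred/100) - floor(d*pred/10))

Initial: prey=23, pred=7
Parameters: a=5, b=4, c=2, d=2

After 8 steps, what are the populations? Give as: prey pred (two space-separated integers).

Answer: 0 24

Derivation:
Step 1: prey: 23+11-6=28; pred: 7+3-1=9
Step 2: prey: 28+14-10=32; pred: 9+5-1=13
Step 3: prey: 32+16-16=32; pred: 13+8-2=19
Step 4: prey: 32+16-24=24; pred: 19+12-3=28
Step 5: prey: 24+12-26=10; pred: 28+13-5=36
Step 6: prey: 10+5-14=1; pred: 36+7-7=36
Step 7: prey: 1+0-1=0; pred: 36+0-7=29
Step 8: prey: 0+0-0=0; pred: 29+0-5=24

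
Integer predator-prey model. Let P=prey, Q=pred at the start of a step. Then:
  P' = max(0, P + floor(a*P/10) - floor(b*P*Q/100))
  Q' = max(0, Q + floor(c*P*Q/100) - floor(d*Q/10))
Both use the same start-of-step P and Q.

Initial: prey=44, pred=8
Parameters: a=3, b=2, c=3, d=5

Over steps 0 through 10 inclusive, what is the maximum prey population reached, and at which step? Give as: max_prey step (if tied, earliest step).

Step 1: prey: 44+13-7=50; pred: 8+10-4=14
Step 2: prey: 50+15-14=51; pred: 14+21-7=28
Step 3: prey: 51+15-28=38; pred: 28+42-14=56
Step 4: prey: 38+11-42=7; pred: 56+63-28=91
Step 5: prey: 7+2-12=0; pred: 91+19-45=65
Step 6: prey: 0+0-0=0; pred: 65+0-32=33
Step 7: prey: 0+0-0=0; pred: 33+0-16=17
Step 8: prey: 0+0-0=0; pred: 17+0-8=9
Step 9: prey: 0+0-0=0; pred: 9+0-4=5
Step 10: prey: 0+0-0=0; pred: 5+0-2=3
Max prey = 51 at step 2

Answer: 51 2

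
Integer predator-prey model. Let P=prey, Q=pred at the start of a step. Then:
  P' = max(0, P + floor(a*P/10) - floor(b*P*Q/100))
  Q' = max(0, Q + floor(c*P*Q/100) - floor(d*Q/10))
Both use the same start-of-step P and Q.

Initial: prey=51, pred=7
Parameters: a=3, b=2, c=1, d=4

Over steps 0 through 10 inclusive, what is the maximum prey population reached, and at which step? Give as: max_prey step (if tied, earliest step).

Step 1: prey: 51+15-7=59; pred: 7+3-2=8
Step 2: prey: 59+17-9=67; pred: 8+4-3=9
Step 3: prey: 67+20-12=75; pred: 9+6-3=12
Step 4: prey: 75+22-18=79; pred: 12+9-4=17
Step 5: prey: 79+23-26=76; pred: 17+13-6=24
Step 6: prey: 76+22-36=62; pred: 24+18-9=33
Step 7: prey: 62+18-40=40; pred: 33+20-13=40
Step 8: prey: 40+12-32=20; pred: 40+16-16=40
Step 9: prey: 20+6-16=10; pred: 40+8-16=32
Step 10: prey: 10+3-6=7; pred: 32+3-12=23
Max prey = 79 at step 4

Answer: 79 4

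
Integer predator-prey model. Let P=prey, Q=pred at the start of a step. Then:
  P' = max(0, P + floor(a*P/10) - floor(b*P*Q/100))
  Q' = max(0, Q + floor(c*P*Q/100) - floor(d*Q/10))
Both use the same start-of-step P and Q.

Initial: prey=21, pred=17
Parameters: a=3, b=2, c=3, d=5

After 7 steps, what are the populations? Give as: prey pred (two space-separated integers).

Step 1: prey: 21+6-7=20; pred: 17+10-8=19
Step 2: prey: 20+6-7=19; pred: 19+11-9=21
Step 3: prey: 19+5-7=17; pred: 21+11-10=22
Step 4: prey: 17+5-7=15; pred: 22+11-11=22
Step 5: prey: 15+4-6=13; pred: 22+9-11=20
Step 6: prey: 13+3-5=11; pred: 20+7-10=17
Step 7: prey: 11+3-3=11; pred: 17+5-8=14

Answer: 11 14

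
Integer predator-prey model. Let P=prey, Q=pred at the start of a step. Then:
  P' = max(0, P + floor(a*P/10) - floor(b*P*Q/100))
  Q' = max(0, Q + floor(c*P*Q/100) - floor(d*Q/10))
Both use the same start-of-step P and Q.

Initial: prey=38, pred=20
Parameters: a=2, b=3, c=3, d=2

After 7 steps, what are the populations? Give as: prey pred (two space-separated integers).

Step 1: prey: 38+7-22=23; pred: 20+22-4=38
Step 2: prey: 23+4-26=1; pred: 38+26-7=57
Step 3: prey: 1+0-1=0; pred: 57+1-11=47
Step 4: prey: 0+0-0=0; pred: 47+0-9=38
Step 5: prey: 0+0-0=0; pred: 38+0-7=31
Step 6: prey: 0+0-0=0; pred: 31+0-6=25
Step 7: prey: 0+0-0=0; pred: 25+0-5=20

Answer: 0 20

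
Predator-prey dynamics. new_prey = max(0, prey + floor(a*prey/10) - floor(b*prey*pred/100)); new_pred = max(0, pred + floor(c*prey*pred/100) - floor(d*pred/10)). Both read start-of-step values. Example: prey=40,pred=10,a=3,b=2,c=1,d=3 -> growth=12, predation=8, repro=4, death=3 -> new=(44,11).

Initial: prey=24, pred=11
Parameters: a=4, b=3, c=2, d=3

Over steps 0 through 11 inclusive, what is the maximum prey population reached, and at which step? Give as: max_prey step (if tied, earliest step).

Answer: 26 1

Derivation:
Step 1: prey: 24+9-7=26; pred: 11+5-3=13
Step 2: prey: 26+10-10=26; pred: 13+6-3=16
Step 3: prey: 26+10-12=24; pred: 16+8-4=20
Step 4: prey: 24+9-14=19; pred: 20+9-6=23
Step 5: prey: 19+7-13=13; pred: 23+8-6=25
Step 6: prey: 13+5-9=9; pred: 25+6-7=24
Step 7: prey: 9+3-6=6; pred: 24+4-7=21
Step 8: prey: 6+2-3=5; pred: 21+2-6=17
Step 9: prey: 5+2-2=5; pred: 17+1-5=13
Step 10: prey: 5+2-1=6; pred: 13+1-3=11
Step 11: prey: 6+2-1=7; pred: 11+1-3=9
Max prey = 26 at step 1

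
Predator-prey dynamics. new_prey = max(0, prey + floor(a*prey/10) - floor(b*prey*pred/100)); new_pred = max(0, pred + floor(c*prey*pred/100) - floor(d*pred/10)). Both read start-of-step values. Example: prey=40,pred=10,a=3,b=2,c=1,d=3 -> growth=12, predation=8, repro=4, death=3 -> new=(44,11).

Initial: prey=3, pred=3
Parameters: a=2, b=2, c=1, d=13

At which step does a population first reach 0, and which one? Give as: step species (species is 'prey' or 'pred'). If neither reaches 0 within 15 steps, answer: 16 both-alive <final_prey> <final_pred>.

Step 1: prey: 3+0-0=3; pred: 3+0-3=0
First extinction: pred at step 1

Answer: 1 pred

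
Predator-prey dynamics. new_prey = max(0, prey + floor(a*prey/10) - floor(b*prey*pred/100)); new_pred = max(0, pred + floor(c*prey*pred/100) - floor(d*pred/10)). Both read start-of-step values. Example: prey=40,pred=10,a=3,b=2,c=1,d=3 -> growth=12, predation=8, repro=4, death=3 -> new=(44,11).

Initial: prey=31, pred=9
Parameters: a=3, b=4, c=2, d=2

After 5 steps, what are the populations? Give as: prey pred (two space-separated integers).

Step 1: prey: 31+9-11=29; pred: 9+5-1=13
Step 2: prey: 29+8-15=22; pred: 13+7-2=18
Step 3: prey: 22+6-15=13; pred: 18+7-3=22
Step 4: prey: 13+3-11=5; pred: 22+5-4=23
Step 5: prey: 5+1-4=2; pred: 23+2-4=21

Answer: 2 21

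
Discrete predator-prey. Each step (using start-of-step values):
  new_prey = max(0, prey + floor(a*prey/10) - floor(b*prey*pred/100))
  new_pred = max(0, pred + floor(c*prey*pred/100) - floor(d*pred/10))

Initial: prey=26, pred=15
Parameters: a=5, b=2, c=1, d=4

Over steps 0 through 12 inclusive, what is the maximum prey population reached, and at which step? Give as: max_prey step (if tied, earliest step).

Answer: 104 7

Derivation:
Step 1: prey: 26+13-7=32; pred: 15+3-6=12
Step 2: prey: 32+16-7=41; pred: 12+3-4=11
Step 3: prey: 41+20-9=52; pred: 11+4-4=11
Step 4: prey: 52+26-11=67; pred: 11+5-4=12
Step 5: prey: 67+33-16=84; pred: 12+8-4=16
Step 6: prey: 84+42-26=100; pred: 16+13-6=23
Step 7: prey: 100+50-46=104; pred: 23+23-9=37
Step 8: prey: 104+52-76=80; pred: 37+38-14=61
Step 9: prey: 80+40-97=23; pred: 61+48-24=85
Step 10: prey: 23+11-39=0; pred: 85+19-34=70
Step 11: prey: 0+0-0=0; pred: 70+0-28=42
Step 12: prey: 0+0-0=0; pred: 42+0-16=26
Max prey = 104 at step 7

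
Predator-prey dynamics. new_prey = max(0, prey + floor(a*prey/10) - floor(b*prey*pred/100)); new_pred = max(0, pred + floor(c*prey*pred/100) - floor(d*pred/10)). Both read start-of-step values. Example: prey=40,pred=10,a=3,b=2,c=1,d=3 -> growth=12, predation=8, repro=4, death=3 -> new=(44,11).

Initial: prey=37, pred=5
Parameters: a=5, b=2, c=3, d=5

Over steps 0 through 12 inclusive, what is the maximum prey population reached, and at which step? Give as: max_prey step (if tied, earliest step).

Step 1: prey: 37+18-3=52; pred: 5+5-2=8
Step 2: prey: 52+26-8=70; pred: 8+12-4=16
Step 3: prey: 70+35-22=83; pred: 16+33-8=41
Step 4: prey: 83+41-68=56; pred: 41+102-20=123
Step 5: prey: 56+28-137=0; pred: 123+206-61=268
Step 6: prey: 0+0-0=0; pred: 268+0-134=134
Step 7: prey: 0+0-0=0; pred: 134+0-67=67
Step 8: prey: 0+0-0=0; pred: 67+0-33=34
Step 9: prey: 0+0-0=0; pred: 34+0-17=17
Step 10: prey: 0+0-0=0; pred: 17+0-8=9
Step 11: prey: 0+0-0=0; pred: 9+0-4=5
Step 12: prey: 0+0-0=0; pred: 5+0-2=3
Max prey = 83 at step 3

Answer: 83 3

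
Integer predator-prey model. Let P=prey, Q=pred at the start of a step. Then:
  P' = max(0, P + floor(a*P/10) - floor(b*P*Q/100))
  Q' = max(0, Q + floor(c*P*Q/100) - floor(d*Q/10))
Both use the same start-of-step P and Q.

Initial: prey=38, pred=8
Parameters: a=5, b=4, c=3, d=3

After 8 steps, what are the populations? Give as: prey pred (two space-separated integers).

Answer: 0 16

Derivation:
Step 1: prey: 38+19-12=45; pred: 8+9-2=15
Step 2: prey: 45+22-27=40; pred: 15+20-4=31
Step 3: prey: 40+20-49=11; pred: 31+37-9=59
Step 4: prey: 11+5-25=0; pred: 59+19-17=61
Step 5: prey: 0+0-0=0; pred: 61+0-18=43
Step 6: prey: 0+0-0=0; pred: 43+0-12=31
Step 7: prey: 0+0-0=0; pred: 31+0-9=22
Step 8: prey: 0+0-0=0; pred: 22+0-6=16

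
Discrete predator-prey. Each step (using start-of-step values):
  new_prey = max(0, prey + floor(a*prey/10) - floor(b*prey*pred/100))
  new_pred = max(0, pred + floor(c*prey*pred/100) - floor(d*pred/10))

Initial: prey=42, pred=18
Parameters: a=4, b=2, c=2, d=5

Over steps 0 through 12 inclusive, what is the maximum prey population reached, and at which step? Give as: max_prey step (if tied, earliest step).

Answer: 43 1

Derivation:
Step 1: prey: 42+16-15=43; pred: 18+15-9=24
Step 2: prey: 43+17-20=40; pred: 24+20-12=32
Step 3: prey: 40+16-25=31; pred: 32+25-16=41
Step 4: prey: 31+12-25=18; pred: 41+25-20=46
Step 5: prey: 18+7-16=9; pred: 46+16-23=39
Step 6: prey: 9+3-7=5; pred: 39+7-19=27
Step 7: prey: 5+2-2=5; pred: 27+2-13=16
Step 8: prey: 5+2-1=6; pred: 16+1-8=9
Step 9: prey: 6+2-1=7; pred: 9+1-4=6
Step 10: prey: 7+2-0=9; pred: 6+0-3=3
Step 11: prey: 9+3-0=12; pred: 3+0-1=2
Step 12: prey: 12+4-0=16; pred: 2+0-1=1
Max prey = 43 at step 1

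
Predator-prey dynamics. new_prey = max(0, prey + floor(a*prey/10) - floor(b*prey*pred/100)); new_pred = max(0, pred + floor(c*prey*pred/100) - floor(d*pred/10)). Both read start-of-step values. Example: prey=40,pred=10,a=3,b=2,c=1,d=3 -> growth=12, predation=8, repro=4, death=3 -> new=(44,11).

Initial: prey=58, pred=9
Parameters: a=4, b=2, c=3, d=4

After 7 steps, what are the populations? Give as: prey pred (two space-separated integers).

Step 1: prey: 58+23-10=71; pred: 9+15-3=21
Step 2: prey: 71+28-29=70; pred: 21+44-8=57
Step 3: prey: 70+28-79=19; pred: 57+119-22=154
Step 4: prey: 19+7-58=0; pred: 154+87-61=180
Step 5: prey: 0+0-0=0; pred: 180+0-72=108
Step 6: prey: 0+0-0=0; pred: 108+0-43=65
Step 7: prey: 0+0-0=0; pred: 65+0-26=39

Answer: 0 39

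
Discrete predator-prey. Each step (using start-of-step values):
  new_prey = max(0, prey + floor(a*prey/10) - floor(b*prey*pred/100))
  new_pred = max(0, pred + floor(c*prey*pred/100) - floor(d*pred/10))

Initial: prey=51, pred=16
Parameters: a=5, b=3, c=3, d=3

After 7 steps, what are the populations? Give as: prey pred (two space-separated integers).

Step 1: prey: 51+25-24=52; pred: 16+24-4=36
Step 2: prey: 52+26-56=22; pred: 36+56-10=82
Step 3: prey: 22+11-54=0; pred: 82+54-24=112
Step 4: prey: 0+0-0=0; pred: 112+0-33=79
Step 5: prey: 0+0-0=0; pred: 79+0-23=56
Step 6: prey: 0+0-0=0; pred: 56+0-16=40
Step 7: prey: 0+0-0=0; pred: 40+0-12=28

Answer: 0 28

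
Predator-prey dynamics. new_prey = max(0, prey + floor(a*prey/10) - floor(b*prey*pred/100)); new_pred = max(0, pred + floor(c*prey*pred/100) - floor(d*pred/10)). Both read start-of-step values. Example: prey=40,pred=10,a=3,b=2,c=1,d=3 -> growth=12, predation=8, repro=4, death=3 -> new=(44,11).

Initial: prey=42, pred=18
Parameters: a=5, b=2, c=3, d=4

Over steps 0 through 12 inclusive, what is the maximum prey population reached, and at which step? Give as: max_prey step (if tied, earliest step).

Answer: 48 1

Derivation:
Step 1: prey: 42+21-15=48; pred: 18+22-7=33
Step 2: prey: 48+24-31=41; pred: 33+47-13=67
Step 3: prey: 41+20-54=7; pred: 67+82-26=123
Step 4: prey: 7+3-17=0; pred: 123+25-49=99
Step 5: prey: 0+0-0=0; pred: 99+0-39=60
Step 6: prey: 0+0-0=0; pred: 60+0-24=36
Step 7: prey: 0+0-0=0; pred: 36+0-14=22
Step 8: prey: 0+0-0=0; pred: 22+0-8=14
Step 9: prey: 0+0-0=0; pred: 14+0-5=9
Step 10: prey: 0+0-0=0; pred: 9+0-3=6
Step 11: prey: 0+0-0=0; pred: 6+0-2=4
Step 12: prey: 0+0-0=0; pred: 4+0-1=3
Max prey = 48 at step 1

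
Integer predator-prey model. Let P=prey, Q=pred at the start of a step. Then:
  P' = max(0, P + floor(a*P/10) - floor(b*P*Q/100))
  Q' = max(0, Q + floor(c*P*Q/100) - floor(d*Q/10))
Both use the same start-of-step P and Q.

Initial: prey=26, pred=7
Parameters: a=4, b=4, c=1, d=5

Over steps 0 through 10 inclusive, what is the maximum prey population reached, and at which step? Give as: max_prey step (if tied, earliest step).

Step 1: prey: 26+10-7=29; pred: 7+1-3=5
Step 2: prey: 29+11-5=35; pred: 5+1-2=4
Step 3: prey: 35+14-5=44; pred: 4+1-2=3
Step 4: prey: 44+17-5=56; pred: 3+1-1=3
Step 5: prey: 56+22-6=72; pred: 3+1-1=3
Step 6: prey: 72+28-8=92; pred: 3+2-1=4
Step 7: prey: 92+36-14=114; pred: 4+3-2=5
Step 8: prey: 114+45-22=137; pred: 5+5-2=8
Step 9: prey: 137+54-43=148; pred: 8+10-4=14
Step 10: prey: 148+59-82=125; pred: 14+20-7=27
Max prey = 148 at step 9

Answer: 148 9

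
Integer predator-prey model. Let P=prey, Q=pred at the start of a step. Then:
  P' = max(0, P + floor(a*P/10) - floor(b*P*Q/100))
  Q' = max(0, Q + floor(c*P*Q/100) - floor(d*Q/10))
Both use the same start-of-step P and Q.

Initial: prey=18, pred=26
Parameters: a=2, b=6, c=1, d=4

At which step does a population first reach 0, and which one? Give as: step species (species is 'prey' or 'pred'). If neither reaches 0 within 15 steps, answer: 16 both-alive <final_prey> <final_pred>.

Answer: 1 prey

Derivation:
Step 1: prey: 18+3-28=0; pred: 26+4-10=20
First extinction: prey at step 1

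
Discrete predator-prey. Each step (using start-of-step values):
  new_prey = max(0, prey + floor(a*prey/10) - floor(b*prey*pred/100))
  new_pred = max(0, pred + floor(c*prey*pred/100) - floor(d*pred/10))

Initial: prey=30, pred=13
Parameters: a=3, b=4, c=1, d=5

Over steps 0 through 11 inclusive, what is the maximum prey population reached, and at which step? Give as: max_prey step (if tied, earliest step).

Answer: 108 11

Derivation:
Step 1: prey: 30+9-15=24; pred: 13+3-6=10
Step 2: prey: 24+7-9=22; pred: 10+2-5=7
Step 3: prey: 22+6-6=22; pred: 7+1-3=5
Step 4: prey: 22+6-4=24; pred: 5+1-2=4
Step 5: prey: 24+7-3=28; pred: 4+0-2=2
Step 6: prey: 28+8-2=34; pred: 2+0-1=1
Step 7: prey: 34+10-1=43; pred: 1+0-0=1
Step 8: prey: 43+12-1=54; pred: 1+0-0=1
Step 9: prey: 54+16-2=68; pred: 1+0-0=1
Step 10: prey: 68+20-2=86; pred: 1+0-0=1
Step 11: prey: 86+25-3=108; pred: 1+0-0=1
Max prey = 108 at step 11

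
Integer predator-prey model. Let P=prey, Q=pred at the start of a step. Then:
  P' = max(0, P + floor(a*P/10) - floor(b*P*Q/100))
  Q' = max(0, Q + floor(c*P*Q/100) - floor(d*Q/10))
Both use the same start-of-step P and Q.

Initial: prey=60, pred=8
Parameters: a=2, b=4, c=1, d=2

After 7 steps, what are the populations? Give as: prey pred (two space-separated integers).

Answer: 2 12

Derivation:
Step 1: prey: 60+12-19=53; pred: 8+4-1=11
Step 2: prey: 53+10-23=40; pred: 11+5-2=14
Step 3: prey: 40+8-22=26; pred: 14+5-2=17
Step 4: prey: 26+5-17=14; pred: 17+4-3=18
Step 5: prey: 14+2-10=6; pred: 18+2-3=17
Step 6: prey: 6+1-4=3; pred: 17+1-3=15
Step 7: prey: 3+0-1=2; pred: 15+0-3=12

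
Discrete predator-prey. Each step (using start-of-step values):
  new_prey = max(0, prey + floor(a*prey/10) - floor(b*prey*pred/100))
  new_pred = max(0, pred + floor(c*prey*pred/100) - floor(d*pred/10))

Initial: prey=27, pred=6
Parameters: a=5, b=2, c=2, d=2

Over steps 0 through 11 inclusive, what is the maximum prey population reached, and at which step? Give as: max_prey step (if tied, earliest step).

Answer: 67 4

Derivation:
Step 1: prey: 27+13-3=37; pred: 6+3-1=8
Step 2: prey: 37+18-5=50; pred: 8+5-1=12
Step 3: prey: 50+25-12=63; pred: 12+12-2=22
Step 4: prey: 63+31-27=67; pred: 22+27-4=45
Step 5: prey: 67+33-60=40; pred: 45+60-9=96
Step 6: prey: 40+20-76=0; pred: 96+76-19=153
Step 7: prey: 0+0-0=0; pred: 153+0-30=123
Step 8: prey: 0+0-0=0; pred: 123+0-24=99
Step 9: prey: 0+0-0=0; pred: 99+0-19=80
Step 10: prey: 0+0-0=0; pred: 80+0-16=64
Step 11: prey: 0+0-0=0; pred: 64+0-12=52
Max prey = 67 at step 4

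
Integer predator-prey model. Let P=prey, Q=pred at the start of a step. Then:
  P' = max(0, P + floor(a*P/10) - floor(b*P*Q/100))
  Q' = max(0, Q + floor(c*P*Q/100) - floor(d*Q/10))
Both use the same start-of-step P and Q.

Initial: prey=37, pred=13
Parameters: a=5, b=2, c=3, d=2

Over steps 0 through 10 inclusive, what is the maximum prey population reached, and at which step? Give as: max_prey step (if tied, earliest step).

Answer: 46 1

Derivation:
Step 1: prey: 37+18-9=46; pred: 13+14-2=25
Step 2: prey: 46+23-23=46; pred: 25+34-5=54
Step 3: prey: 46+23-49=20; pred: 54+74-10=118
Step 4: prey: 20+10-47=0; pred: 118+70-23=165
Step 5: prey: 0+0-0=0; pred: 165+0-33=132
Step 6: prey: 0+0-0=0; pred: 132+0-26=106
Step 7: prey: 0+0-0=0; pred: 106+0-21=85
Step 8: prey: 0+0-0=0; pred: 85+0-17=68
Step 9: prey: 0+0-0=0; pred: 68+0-13=55
Step 10: prey: 0+0-0=0; pred: 55+0-11=44
Max prey = 46 at step 1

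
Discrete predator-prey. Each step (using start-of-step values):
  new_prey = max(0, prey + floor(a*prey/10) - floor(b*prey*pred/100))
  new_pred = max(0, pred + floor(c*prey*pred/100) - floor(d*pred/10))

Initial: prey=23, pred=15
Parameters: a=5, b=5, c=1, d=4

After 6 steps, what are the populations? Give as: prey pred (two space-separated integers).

Answer: 25 4

Derivation:
Step 1: prey: 23+11-17=17; pred: 15+3-6=12
Step 2: prey: 17+8-10=15; pred: 12+2-4=10
Step 3: prey: 15+7-7=15; pred: 10+1-4=7
Step 4: prey: 15+7-5=17; pred: 7+1-2=6
Step 5: prey: 17+8-5=20; pred: 6+1-2=5
Step 6: prey: 20+10-5=25; pred: 5+1-2=4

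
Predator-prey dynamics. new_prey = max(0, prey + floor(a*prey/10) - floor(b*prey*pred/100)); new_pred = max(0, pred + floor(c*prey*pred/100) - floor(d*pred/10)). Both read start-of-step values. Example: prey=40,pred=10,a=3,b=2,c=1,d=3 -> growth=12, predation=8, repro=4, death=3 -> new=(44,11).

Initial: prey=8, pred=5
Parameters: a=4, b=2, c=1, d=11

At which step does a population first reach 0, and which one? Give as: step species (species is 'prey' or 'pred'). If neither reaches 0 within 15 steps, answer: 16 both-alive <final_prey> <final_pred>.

Step 1: prey: 8+3-0=11; pred: 5+0-5=0
First extinction: pred at step 1

Answer: 1 pred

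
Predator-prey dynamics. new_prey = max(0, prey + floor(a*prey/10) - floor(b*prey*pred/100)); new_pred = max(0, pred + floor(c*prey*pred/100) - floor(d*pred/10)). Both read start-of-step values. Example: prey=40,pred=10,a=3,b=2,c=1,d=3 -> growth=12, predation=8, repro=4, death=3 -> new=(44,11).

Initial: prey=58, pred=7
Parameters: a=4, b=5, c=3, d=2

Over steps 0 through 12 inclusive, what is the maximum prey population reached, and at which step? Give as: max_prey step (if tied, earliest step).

Step 1: prey: 58+23-20=61; pred: 7+12-1=18
Step 2: prey: 61+24-54=31; pred: 18+32-3=47
Step 3: prey: 31+12-72=0; pred: 47+43-9=81
Step 4: prey: 0+0-0=0; pred: 81+0-16=65
Step 5: prey: 0+0-0=0; pred: 65+0-13=52
Step 6: prey: 0+0-0=0; pred: 52+0-10=42
Step 7: prey: 0+0-0=0; pred: 42+0-8=34
Step 8: prey: 0+0-0=0; pred: 34+0-6=28
Step 9: prey: 0+0-0=0; pred: 28+0-5=23
Step 10: prey: 0+0-0=0; pred: 23+0-4=19
Step 11: prey: 0+0-0=0; pred: 19+0-3=16
Step 12: prey: 0+0-0=0; pred: 16+0-3=13
Max prey = 61 at step 1

Answer: 61 1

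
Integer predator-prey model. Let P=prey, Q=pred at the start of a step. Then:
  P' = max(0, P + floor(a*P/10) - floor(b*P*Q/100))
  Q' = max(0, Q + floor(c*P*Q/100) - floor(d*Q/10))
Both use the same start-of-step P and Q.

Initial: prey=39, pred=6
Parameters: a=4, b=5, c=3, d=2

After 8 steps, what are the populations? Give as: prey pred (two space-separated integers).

Answer: 0 20

Derivation:
Step 1: prey: 39+15-11=43; pred: 6+7-1=12
Step 2: prey: 43+17-25=35; pred: 12+15-2=25
Step 3: prey: 35+14-43=6; pred: 25+26-5=46
Step 4: prey: 6+2-13=0; pred: 46+8-9=45
Step 5: prey: 0+0-0=0; pred: 45+0-9=36
Step 6: prey: 0+0-0=0; pred: 36+0-7=29
Step 7: prey: 0+0-0=0; pred: 29+0-5=24
Step 8: prey: 0+0-0=0; pred: 24+0-4=20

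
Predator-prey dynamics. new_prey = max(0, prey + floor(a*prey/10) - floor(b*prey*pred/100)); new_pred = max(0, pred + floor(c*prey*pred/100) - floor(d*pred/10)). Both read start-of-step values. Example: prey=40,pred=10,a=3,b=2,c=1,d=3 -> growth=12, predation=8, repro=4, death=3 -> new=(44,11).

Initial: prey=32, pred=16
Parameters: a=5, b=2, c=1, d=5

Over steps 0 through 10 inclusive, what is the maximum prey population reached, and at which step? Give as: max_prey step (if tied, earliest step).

Step 1: prey: 32+16-10=38; pred: 16+5-8=13
Step 2: prey: 38+19-9=48; pred: 13+4-6=11
Step 3: prey: 48+24-10=62; pred: 11+5-5=11
Step 4: prey: 62+31-13=80; pred: 11+6-5=12
Step 5: prey: 80+40-19=101; pred: 12+9-6=15
Step 6: prey: 101+50-30=121; pred: 15+15-7=23
Step 7: prey: 121+60-55=126; pred: 23+27-11=39
Step 8: prey: 126+63-98=91; pred: 39+49-19=69
Step 9: prey: 91+45-125=11; pred: 69+62-34=97
Step 10: prey: 11+5-21=0; pred: 97+10-48=59
Max prey = 126 at step 7

Answer: 126 7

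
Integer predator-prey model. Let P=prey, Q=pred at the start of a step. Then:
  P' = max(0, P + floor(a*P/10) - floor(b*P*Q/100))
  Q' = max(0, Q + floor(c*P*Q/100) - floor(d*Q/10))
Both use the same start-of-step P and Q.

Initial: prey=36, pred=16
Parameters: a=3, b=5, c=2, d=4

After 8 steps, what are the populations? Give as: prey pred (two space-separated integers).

Step 1: prey: 36+10-28=18; pred: 16+11-6=21
Step 2: prey: 18+5-18=5; pred: 21+7-8=20
Step 3: prey: 5+1-5=1; pred: 20+2-8=14
Step 4: prey: 1+0-0=1; pred: 14+0-5=9
Step 5: prey: 1+0-0=1; pred: 9+0-3=6
Step 6: prey: 1+0-0=1; pred: 6+0-2=4
Step 7: prey: 1+0-0=1; pred: 4+0-1=3
Step 8: prey: 1+0-0=1; pred: 3+0-1=2

Answer: 1 2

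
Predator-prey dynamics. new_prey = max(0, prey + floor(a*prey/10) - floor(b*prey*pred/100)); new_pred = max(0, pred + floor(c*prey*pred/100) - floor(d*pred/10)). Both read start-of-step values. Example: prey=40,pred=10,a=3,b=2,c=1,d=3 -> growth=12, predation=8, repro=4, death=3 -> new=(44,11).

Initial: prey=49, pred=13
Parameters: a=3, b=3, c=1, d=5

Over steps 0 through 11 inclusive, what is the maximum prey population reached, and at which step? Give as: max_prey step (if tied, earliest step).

Step 1: prey: 49+14-19=44; pred: 13+6-6=13
Step 2: prey: 44+13-17=40; pred: 13+5-6=12
Step 3: prey: 40+12-14=38; pred: 12+4-6=10
Step 4: prey: 38+11-11=38; pred: 10+3-5=8
Step 5: prey: 38+11-9=40; pred: 8+3-4=7
Step 6: prey: 40+12-8=44; pred: 7+2-3=6
Step 7: prey: 44+13-7=50; pred: 6+2-3=5
Step 8: prey: 50+15-7=58; pred: 5+2-2=5
Step 9: prey: 58+17-8=67; pred: 5+2-2=5
Step 10: prey: 67+20-10=77; pred: 5+3-2=6
Step 11: prey: 77+23-13=87; pred: 6+4-3=7
Max prey = 87 at step 11

Answer: 87 11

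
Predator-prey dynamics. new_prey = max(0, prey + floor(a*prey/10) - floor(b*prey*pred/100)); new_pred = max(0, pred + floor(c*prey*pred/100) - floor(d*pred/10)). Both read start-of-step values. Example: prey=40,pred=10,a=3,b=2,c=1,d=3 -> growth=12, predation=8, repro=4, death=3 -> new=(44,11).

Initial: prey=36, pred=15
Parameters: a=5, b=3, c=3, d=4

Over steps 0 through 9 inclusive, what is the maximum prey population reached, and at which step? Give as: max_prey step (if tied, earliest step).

Answer: 38 1

Derivation:
Step 1: prey: 36+18-16=38; pred: 15+16-6=25
Step 2: prey: 38+19-28=29; pred: 25+28-10=43
Step 3: prey: 29+14-37=6; pred: 43+37-17=63
Step 4: prey: 6+3-11=0; pred: 63+11-25=49
Step 5: prey: 0+0-0=0; pred: 49+0-19=30
Step 6: prey: 0+0-0=0; pred: 30+0-12=18
Step 7: prey: 0+0-0=0; pred: 18+0-7=11
Step 8: prey: 0+0-0=0; pred: 11+0-4=7
Step 9: prey: 0+0-0=0; pred: 7+0-2=5
Max prey = 38 at step 1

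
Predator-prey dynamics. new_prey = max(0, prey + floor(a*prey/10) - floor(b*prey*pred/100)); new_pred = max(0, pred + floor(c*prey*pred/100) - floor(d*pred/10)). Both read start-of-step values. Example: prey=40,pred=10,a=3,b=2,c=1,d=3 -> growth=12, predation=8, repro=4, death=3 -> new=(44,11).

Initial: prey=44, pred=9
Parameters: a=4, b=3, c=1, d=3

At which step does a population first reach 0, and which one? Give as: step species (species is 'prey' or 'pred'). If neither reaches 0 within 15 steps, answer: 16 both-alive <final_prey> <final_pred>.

Step 1: prey: 44+17-11=50; pred: 9+3-2=10
Step 2: prey: 50+20-15=55; pred: 10+5-3=12
Step 3: prey: 55+22-19=58; pred: 12+6-3=15
Step 4: prey: 58+23-26=55; pred: 15+8-4=19
Step 5: prey: 55+22-31=46; pred: 19+10-5=24
Step 6: prey: 46+18-33=31; pred: 24+11-7=28
Step 7: prey: 31+12-26=17; pred: 28+8-8=28
Step 8: prey: 17+6-14=9; pred: 28+4-8=24
Step 9: prey: 9+3-6=6; pred: 24+2-7=19
Step 10: prey: 6+2-3=5; pred: 19+1-5=15
Step 11: prey: 5+2-2=5; pred: 15+0-4=11
Step 12: prey: 5+2-1=6; pred: 11+0-3=8
Step 13: prey: 6+2-1=7; pred: 8+0-2=6
Step 14: prey: 7+2-1=8; pred: 6+0-1=5
Step 15: prey: 8+3-1=10; pred: 5+0-1=4
No extinction within 15 steps

Answer: 16 both-alive 10 4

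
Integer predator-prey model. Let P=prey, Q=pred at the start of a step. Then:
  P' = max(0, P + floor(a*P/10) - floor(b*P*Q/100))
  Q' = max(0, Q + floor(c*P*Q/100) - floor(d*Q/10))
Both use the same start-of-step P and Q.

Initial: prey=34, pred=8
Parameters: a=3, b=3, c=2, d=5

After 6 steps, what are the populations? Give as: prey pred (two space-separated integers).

Answer: 18 19

Derivation:
Step 1: prey: 34+10-8=36; pred: 8+5-4=9
Step 2: prey: 36+10-9=37; pred: 9+6-4=11
Step 3: prey: 37+11-12=36; pred: 11+8-5=14
Step 4: prey: 36+10-15=31; pred: 14+10-7=17
Step 5: prey: 31+9-15=25; pred: 17+10-8=19
Step 6: prey: 25+7-14=18; pred: 19+9-9=19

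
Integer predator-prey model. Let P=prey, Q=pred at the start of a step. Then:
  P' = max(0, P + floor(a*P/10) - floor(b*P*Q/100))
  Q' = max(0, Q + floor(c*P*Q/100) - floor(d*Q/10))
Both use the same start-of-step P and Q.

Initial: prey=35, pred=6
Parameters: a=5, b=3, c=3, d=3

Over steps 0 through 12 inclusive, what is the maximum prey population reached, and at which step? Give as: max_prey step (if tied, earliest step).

Answer: 54 2

Derivation:
Step 1: prey: 35+17-6=46; pred: 6+6-1=11
Step 2: prey: 46+23-15=54; pred: 11+15-3=23
Step 3: prey: 54+27-37=44; pred: 23+37-6=54
Step 4: prey: 44+22-71=0; pred: 54+71-16=109
Step 5: prey: 0+0-0=0; pred: 109+0-32=77
Step 6: prey: 0+0-0=0; pred: 77+0-23=54
Step 7: prey: 0+0-0=0; pred: 54+0-16=38
Step 8: prey: 0+0-0=0; pred: 38+0-11=27
Step 9: prey: 0+0-0=0; pred: 27+0-8=19
Step 10: prey: 0+0-0=0; pred: 19+0-5=14
Step 11: prey: 0+0-0=0; pred: 14+0-4=10
Step 12: prey: 0+0-0=0; pred: 10+0-3=7
Max prey = 54 at step 2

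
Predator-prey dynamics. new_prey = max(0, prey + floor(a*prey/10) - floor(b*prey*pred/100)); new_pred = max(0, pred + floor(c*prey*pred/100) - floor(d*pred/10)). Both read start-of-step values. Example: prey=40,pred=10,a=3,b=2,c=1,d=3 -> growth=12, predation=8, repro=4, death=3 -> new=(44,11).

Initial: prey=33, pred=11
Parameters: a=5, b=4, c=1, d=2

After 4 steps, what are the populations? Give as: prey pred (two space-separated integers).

Step 1: prey: 33+16-14=35; pred: 11+3-2=12
Step 2: prey: 35+17-16=36; pred: 12+4-2=14
Step 3: prey: 36+18-20=34; pred: 14+5-2=17
Step 4: prey: 34+17-23=28; pred: 17+5-3=19

Answer: 28 19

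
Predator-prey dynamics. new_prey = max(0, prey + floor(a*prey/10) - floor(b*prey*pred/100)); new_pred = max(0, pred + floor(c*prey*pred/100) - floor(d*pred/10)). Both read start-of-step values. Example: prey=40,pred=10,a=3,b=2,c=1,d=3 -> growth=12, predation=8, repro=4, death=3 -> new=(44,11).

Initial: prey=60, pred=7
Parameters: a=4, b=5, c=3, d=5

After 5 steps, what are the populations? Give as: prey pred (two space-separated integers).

Answer: 0 16

Derivation:
Step 1: prey: 60+24-21=63; pred: 7+12-3=16
Step 2: prey: 63+25-50=38; pred: 16+30-8=38
Step 3: prey: 38+15-72=0; pred: 38+43-19=62
Step 4: prey: 0+0-0=0; pred: 62+0-31=31
Step 5: prey: 0+0-0=0; pred: 31+0-15=16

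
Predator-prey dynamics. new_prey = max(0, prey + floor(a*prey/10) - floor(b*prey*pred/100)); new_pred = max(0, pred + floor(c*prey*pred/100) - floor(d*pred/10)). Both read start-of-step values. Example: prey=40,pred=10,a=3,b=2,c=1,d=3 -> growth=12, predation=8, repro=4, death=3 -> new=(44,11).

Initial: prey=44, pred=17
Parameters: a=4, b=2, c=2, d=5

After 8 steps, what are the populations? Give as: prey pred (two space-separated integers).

Step 1: prey: 44+17-14=47; pred: 17+14-8=23
Step 2: prey: 47+18-21=44; pred: 23+21-11=33
Step 3: prey: 44+17-29=32; pred: 33+29-16=46
Step 4: prey: 32+12-29=15; pred: 46+29-23=52
Step 5: prey: 15+6-15=6; pred: 52+15-26=41
Step 6: prey: 6+2-4=4; pred: 41+4-20=25
Step 7: prey: 4+1-2=3; pred: 25+2-12=15
Step 8: prey: 3+1-0=4; pred: 15+0-7=8

Answer: 4 8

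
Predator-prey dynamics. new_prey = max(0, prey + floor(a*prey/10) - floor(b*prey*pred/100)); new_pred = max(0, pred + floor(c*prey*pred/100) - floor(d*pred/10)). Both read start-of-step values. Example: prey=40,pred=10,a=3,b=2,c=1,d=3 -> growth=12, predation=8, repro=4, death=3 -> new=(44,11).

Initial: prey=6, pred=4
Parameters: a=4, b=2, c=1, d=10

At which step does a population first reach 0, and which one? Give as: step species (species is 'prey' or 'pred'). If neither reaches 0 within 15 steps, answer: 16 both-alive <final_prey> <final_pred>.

Step 1: prey: 6+2-0=8; pred: 4+0-4=0
First extinction: pred at step 1

Answer: 1 pred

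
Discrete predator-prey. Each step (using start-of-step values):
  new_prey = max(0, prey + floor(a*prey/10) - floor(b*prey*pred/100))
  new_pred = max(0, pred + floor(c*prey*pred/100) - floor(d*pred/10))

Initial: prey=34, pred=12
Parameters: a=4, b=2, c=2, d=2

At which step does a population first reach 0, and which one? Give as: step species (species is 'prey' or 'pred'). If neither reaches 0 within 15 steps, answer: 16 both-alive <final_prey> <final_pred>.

Answer: 6 prey

Derivation:
Step 1: prey: 34+13-8=39; pred: 12+8-2=18
Step 2: prey: 39+15-14=40; pred: 18+14-3=29
Step 3: prey: 40+16-23=33; pred: 29+23-5=47
Step 4: prey: 33+13-31=15; pred: 47+31-9=69
Step 5: prey: 15+6-20=1; pred: 69+20-13=76
Step 6: prey: 1+0-1=0; pred: 76+1-15=62
First extinction: prey at step 6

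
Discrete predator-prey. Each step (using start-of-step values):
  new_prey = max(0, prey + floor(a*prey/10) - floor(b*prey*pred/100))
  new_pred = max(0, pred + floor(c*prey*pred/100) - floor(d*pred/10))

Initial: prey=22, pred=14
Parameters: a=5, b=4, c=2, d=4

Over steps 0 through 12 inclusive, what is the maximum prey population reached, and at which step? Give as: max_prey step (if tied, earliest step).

Step 1: prey: 22+11-12=21; pred: 14+6-5=15
Step 2: prey: 21+10-12=19; pred: 15+6-6=15
Step 3: prey: 19+9-11=17; pred: 15+5-6=14
Step 4: prey: 17+8-9=16; pred: 14+4-5=13
Step 5: prey: 16+8-8=16; pred: 13+4-5=12
Step 6: prey: 16+8-7=17; pred: 12+3-4=11
Step 7: prey: 17+8-7=18; pred: 11+3-4=10
Step 8: prey: 18+9-7=20; pred: 10+3-4=9
Step 9: prey: 20+10-7=23; pred: 9+3-3=9
Step 10: prey: 23+11-8=26; pred: 9+4-3=10
Step 11: prey: 26+13-10=29; pred: 10+5-4=11
Step 12: prey: 29+14-12=31; pred: 11+6-4=13
Max prey = 31 at step 12

Answer: 31 12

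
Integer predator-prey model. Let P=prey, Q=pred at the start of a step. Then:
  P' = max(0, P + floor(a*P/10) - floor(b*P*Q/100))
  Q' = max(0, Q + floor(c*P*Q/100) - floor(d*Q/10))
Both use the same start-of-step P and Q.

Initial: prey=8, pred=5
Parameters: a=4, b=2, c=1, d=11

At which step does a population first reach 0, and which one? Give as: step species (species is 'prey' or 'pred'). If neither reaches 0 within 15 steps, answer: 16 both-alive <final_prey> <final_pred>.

Step 1: prey: 8+3-0=11; pred: 5+0-5=0
First extinction: pred at step 1

Answer: 1 pred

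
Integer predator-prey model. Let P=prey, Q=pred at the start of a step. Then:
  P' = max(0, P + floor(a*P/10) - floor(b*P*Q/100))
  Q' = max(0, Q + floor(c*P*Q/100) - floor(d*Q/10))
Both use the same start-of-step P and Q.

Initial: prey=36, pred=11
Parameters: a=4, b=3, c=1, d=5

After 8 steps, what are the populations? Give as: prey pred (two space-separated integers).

Step 1: prey: 36+14-11=39; pred: 11+3-5=9
Step 2: prey: 39+15-10=44; pred: 9+3-4=8
Step 3: prey: 44+17-10=51; pred: 8+3-4=7
Step 4: prey: 51+20-10=61; pred: 7+3-3=7
Step 5: prey: 61+24-12=73; pred: 7+4-3=8
Step 6: prey: 73+29-17=85; pred: 8+5-4=9
Step 7: prey: 85+34-22=97; pred: 9+7-4=12
Step 8: prey: 97+38-34=101; pred: 12+11-6=17

Answer: 101 17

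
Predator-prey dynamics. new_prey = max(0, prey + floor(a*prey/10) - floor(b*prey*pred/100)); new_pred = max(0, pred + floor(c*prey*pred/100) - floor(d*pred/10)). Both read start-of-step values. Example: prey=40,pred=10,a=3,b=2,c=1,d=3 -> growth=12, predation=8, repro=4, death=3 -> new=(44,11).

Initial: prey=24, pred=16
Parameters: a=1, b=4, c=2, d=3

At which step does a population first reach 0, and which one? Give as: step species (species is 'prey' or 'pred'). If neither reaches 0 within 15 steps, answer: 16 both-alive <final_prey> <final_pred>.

Answer: 16 both-alive 1 3

Derivation:
Step 1: prey: 24+2-15=11; pred: 16+7-4=19
Step 2: prey: 11+1-8=4; pred: 19+4-5=18
Step 3: prey: 4+0-2=2; pred: 18+1-5=14
Step 4: prey: 2+0-1=1; pred: 14+0-4=10
Step 5: prey: 1+0-0=1; pred: 10+0-3=7
Step 6: prey: 1+0-0=1; pred: 7+0-2=5
Step 7: prey: 1+0-0=1; pred: 5+0-1=4
Step 8: prey: 1+0-0=1; pred: 4+0-1=3
Step 9: prey: 1+0-0=1; pred: 3+0-0=3
Steps 10-15: state stable at prey=1, pred=3 (no change)
No extinction within 15 steps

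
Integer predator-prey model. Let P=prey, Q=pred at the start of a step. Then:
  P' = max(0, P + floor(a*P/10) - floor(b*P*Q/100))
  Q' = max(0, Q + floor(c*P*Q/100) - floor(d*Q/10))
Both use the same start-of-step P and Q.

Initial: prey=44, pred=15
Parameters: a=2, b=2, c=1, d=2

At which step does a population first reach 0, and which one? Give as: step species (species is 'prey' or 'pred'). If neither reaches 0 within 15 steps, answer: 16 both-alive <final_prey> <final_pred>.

Answer: 16 both-alive 8 5

Derivation:
Step 1: prey: 44+8-13=39; pred: 15+6-3=18
Step 2: prey: 39+7-14=32; pred: 18+7-3=22
Step 3: prey: 32+6-14=24; pred: 22+7-4=25
Step 4: prey: 24+4-12=16; pred: 25+6-5=26
Step 5: prey: 16+3-8=11; pred: 26+4-5=25
Step 6: prey: 11+2-5=8; pred: 25+2-5=22
Step 7: prey: 8+1-3=6; pred: 22+1-4=19
Step 8: prey: 6+1-2=5; pred: 19+1-3=17
Step 9: prey: 5+1-1=5; pred: 17+0-3=14
Step 10: prey: 5+1-1=5; pred: 14+0-2=12
Step 11: prey: 5+1-1=5; pred: 12+0-2=10
Step 12: prey: 5+1-1=5; pred: 10+0-2=8
Step 13: prey: 5+1-0=6; pred: 8+0-1=7
Step 14: prey: 6+1-0=7; pred: 7+0-1=6
Step 15: prey: 7+1-0=8; pred: 6+0-1=5
No extinction within 15 steps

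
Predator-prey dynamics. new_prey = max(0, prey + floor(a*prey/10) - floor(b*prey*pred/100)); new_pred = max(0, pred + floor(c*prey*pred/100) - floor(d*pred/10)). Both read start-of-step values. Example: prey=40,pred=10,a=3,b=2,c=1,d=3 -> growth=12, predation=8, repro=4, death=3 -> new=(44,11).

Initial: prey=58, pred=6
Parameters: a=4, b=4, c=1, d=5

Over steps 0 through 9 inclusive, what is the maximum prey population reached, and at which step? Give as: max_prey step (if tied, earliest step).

Answer: 92 4

Derivation:
Step 1: prey: 58+23-13=68; pred: 6+3-3=6
Step 2: prey: 68+27-16=79; pred: 6+4-3=7
Step 3: prey: 79+31-22=88; pred: 7+5-3=9
Step 4: prey: 88+35-31=92; pred: 9+7-4=12
Step 5: prey: 92+36-44=84; pred: 12+11-6=17
Step 6: prey: 84+33-57=60; pred: 17+14-8=23
Step 7: prey: 60+24-55=29; pred: 23+13-11=25
Step 8: prey: 29+11-29=11; pred: 25+7-12=20
Step 9: prey: 11+4-8=7; pred: 20+2-10=12
Max prey = 92 at step 4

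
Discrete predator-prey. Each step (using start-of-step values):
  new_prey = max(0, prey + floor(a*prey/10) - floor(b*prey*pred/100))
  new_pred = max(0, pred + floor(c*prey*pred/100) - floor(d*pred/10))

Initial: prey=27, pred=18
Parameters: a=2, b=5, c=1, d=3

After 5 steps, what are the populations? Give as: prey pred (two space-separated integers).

Step 1: prey: 27+5-24=8; pred: 18+4-5=17
Step 2: prey: 8+1-6=3; pred: 17+1-5=13
Step 3: prey: 3+0-1=2; pred: 13+0-3=10
Step 4: prey: 2+0-1=1; pred: 10+0-3=7
Step 5: prey: 1+0-0=1; pred: 7+0-2=5

Answer: 1 5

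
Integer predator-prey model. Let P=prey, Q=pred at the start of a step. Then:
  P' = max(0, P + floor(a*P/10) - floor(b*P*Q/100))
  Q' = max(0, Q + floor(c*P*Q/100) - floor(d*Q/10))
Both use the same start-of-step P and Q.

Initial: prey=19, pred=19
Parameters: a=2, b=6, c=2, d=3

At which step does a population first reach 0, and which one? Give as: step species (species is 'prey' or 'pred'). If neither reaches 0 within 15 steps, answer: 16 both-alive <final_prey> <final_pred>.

Answer: 2 prey

Derivation:
Step 1: prey: 19+3-21=1; pred: 19+7-5=21
Step 2: prey: 1+0-1=0; pred: 21+0-6=15
First extinction: prey at step 2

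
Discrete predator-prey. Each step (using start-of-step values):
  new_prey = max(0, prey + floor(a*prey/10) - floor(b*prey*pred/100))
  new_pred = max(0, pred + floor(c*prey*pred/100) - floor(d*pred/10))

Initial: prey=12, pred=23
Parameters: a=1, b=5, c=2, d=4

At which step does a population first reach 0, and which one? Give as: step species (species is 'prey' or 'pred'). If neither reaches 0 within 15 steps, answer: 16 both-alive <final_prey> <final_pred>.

Answer: 1 prey

Derivation:
Step 1: prey: 12+1-13=0; pred: 23+5-9=19
First extinction: prey at step 1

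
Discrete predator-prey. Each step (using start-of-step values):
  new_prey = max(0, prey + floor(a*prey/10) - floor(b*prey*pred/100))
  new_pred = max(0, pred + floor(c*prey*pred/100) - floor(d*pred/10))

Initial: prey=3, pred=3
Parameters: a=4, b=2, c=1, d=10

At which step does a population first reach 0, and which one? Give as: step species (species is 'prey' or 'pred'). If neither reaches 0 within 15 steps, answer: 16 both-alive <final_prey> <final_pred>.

Step 1: prey: 3+1-0=4; pred: 3+0-3=0
First extinction: pred at step 1

Answer: 1 pred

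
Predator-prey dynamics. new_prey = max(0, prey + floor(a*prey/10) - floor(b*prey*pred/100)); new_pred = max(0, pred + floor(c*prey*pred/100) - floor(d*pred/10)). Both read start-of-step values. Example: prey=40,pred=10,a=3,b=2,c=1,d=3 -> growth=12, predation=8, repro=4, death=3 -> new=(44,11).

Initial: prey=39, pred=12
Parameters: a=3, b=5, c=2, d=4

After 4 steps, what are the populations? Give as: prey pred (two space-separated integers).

Answer: 1 12

Derivation:
Step 1: prey: 39+11-23=27; pred: 12+9-4=17
Step 2: prey: 27+8-22=13; pred: 17+9-6=20
Step 3: prey: 13+3-13=3; pred: 20+5-8=17
Step 4: prey: 3+0-2=1; pred: 17+1-6=12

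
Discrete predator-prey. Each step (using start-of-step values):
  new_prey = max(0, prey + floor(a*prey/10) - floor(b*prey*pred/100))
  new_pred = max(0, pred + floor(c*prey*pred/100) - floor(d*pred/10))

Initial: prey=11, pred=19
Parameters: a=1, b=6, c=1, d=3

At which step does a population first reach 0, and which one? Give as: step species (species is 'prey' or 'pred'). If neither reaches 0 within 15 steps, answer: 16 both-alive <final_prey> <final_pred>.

Step 1: prey: 11+1-12=0; pred: 19+2-5=16
First extinction: prey at step 1

Answer: 1 prey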